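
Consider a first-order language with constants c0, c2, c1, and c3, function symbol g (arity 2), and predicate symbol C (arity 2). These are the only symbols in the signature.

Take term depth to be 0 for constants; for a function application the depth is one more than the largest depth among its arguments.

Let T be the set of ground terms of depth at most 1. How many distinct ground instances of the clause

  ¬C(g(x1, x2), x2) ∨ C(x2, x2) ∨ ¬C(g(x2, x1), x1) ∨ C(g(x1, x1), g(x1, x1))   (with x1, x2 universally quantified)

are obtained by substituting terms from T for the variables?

400

Ground terms of depth ≤ 1:
  If N_k denotes the number of depth-≤k ground terms, the 4 constants give N_0 = 4, and each function symbol of arity r contributes N_{k-1}^r new terms at level k: N_k = 4 + N_{k-1}^2.
  N_0 = 4
  N_1 = 4 + 4^2 = 20
So there are 20 ground terms available for substitution.
The clause has 2 distinct variables (x1, x2), each appearing in the body. In the free term algebra distinct substitutions yield syntactically distinct ground instances.
Number of ground instances = 20^2 = 400.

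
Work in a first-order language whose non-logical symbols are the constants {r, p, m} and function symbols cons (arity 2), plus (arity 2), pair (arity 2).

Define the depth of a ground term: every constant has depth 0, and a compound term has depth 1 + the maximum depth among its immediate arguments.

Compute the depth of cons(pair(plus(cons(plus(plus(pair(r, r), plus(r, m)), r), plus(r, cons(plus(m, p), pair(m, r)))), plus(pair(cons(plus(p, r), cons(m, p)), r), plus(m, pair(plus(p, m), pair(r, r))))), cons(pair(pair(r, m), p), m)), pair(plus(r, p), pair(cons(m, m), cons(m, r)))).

depth(pair(r, r)) = 1 + max(0, 0) = 1
depth(plus(r, m)) = 1 + max(0, 0) = 1
depth(plus(pair(r, r), plus(r, m))) = 1 + max(1, 1) = 2
depth(plus(plus(pair(r, r), plus(r, m)), r)) = 1 + max(2, 0) = 3
depth(plus(m, p)) = 1 + max(0, 0) = 1
depth(pair(m, r)) = 1 + max(0, 0) = 1
depth(cons(plus(m, p), pair(m, r))) = 1 + max(1, 1) = 2
depth(plus(r, cons(plus(m, p), pair(m, r)))) = 1 + max(0, 2) = 3
depth(cons(plus(plus(pair(r, r), plus(r, m)), r), plus(r, cons(plus(m, p), pair(m, r))))) = 1 + max(3, 3) = 4
depth(plus(p, r)) = 1 + max(0, 0) = 1
depth(cons(m, p)) = 1 + max(0, 0) = 1
depth(cons(plus(p, r), cons(m, p))) = 1 + max(1, 1) = 2
depth(pair(cons(plus(p, r), cons(m, p)), r)) = 1 + max(2, 0) = 3
depth(plus(p, m)) = 1 + max(0, 0) = 1
depth(pair(plus(p, m), pair(r, r))) = 1 + max(1, 1) = 2
depth(plus(m, pair(plus(p, m), pair(r, r)))) = 1 + max(0, 2) = 3
depth(plus(pair(cons(plus(p, r), cons(m, p)), r), plus(m, pair(plus(p, m), pair(r, r))))) = 1 + max(3, 3) = 4
depth(plus(cons(plus(plus(pair(r, r), plus(r, m)), r), plus(r, cons(plus(m, p), pair(m, r)))), plus(pair(cons(plus(p, r), cons(m, p)), r), plus(m, pair(plus(p, m), pair(r, r)))))) = 1 + max(4, 4) = 5
depth(pair(r, m)) = 1 + max(0, 0) = 1
depth(pair(pair(r, m), p)) = 1 + max(1, 0) = 2
depth(cons(pair(pair(r, m), p), m)) = 1 + max(2, 0) = 3
depth(pair(plus(cons(plus(plus(pair(r, r), plus(r, m)), r), plus(r, cons(plus(m, p), pair(m, r)))), plus(pair(cons(plus(p, r), cons(m, p)), r), plus(m, pair(plus(p, m), pair(r, r))))), cons(pair(pair(r, m), p), m))) = 1 + max(5, 3) = 6
depth(plus(r, p)) = 1 + max(0, 0) = 1
depth(cons(m, m)) = 1 + max(0, 0) = 1
depth(cons(m, r)) = 1 + max(0, 0) = 1
depth(pair(cons(m, m), cons(m, r))) = 1 + max(1, 1) = 2
depth(pair(plus(r, p), pair(cons(m, m), cons(m, r)))) = 1 + max(1, 2) = 3
depth(cons(pair(plus(cons(plus(plus(pair(r, r), plus(r, m)), r), plus(r, cons(plus(m, p), pair(m, r)))), plus(pair(cons(plus(p, r), cons(m, p)), r), plus(m, pair(plus(p, m), pair(r, r))))), cons(pair(pair(r, m), p), m)), pair(plus(r, p), pair(cons(m, m), cons(m, r))))) = 1 + max(6, 3) = 7

7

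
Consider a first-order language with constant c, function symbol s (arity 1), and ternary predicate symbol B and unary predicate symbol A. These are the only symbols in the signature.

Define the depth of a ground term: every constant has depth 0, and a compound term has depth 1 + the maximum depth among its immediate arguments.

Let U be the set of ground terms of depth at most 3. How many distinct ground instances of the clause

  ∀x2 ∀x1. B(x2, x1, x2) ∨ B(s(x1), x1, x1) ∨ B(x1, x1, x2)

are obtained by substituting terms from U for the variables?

16

Ground terms of depth ≤ 3:
  Let N_k = |{terms of depth ≤ k}|. Then N_0 = 1 and N_k = 1 + N_{k-1} for k ≥ 1 (one summand per function symbol, arity giving the exponent).
  N_0 = 1
  N_1 = 1 + 1 = 2
  N_2 = 1 + 2 = 3
  N_3 = 1 + 3 = 4
So there are 4 ground terms available for substitution.
There are 2 variables to instantiate (x2, x1), each occurring in at least one literal, so different choices give different ground instances.
Number of ground instances = 4^2 = 16.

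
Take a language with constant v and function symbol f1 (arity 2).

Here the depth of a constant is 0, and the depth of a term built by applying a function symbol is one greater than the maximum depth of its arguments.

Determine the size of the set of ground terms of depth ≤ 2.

Count level by level. With function symbols f1/2, the terms of depth ≤ k are the 1 constant together with each function applied to depth-≤(k−1) tuples, so N_k = 1 + N_{k-1}^2.
N_0 = 1
N_1 = 1 + 1^2 = 2
N_2 = 1 + 2^2 = 5

5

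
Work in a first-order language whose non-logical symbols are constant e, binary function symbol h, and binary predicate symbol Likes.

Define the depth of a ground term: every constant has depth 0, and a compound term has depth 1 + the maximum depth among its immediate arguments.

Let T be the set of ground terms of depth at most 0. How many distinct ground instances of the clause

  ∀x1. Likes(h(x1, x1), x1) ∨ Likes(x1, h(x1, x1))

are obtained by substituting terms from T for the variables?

1

Ground terms of depth ≤ 0:
  If N_k denotes the number of depth-≤k ground terms, the 1 constant gives N_0 = 1, and each function symbol of arity r contributes N_{k-1}^r new terms at level k: N_k = 1 + N_{k-1}^2.
  N_0 = 1
  Explicitly: e.
So there is exactly 1 ground term available for substitution.
There is 1 variable to instantiate (x1),  occurring in at least one literal, so different choices give different ground instances.
Number of ground instances = 1.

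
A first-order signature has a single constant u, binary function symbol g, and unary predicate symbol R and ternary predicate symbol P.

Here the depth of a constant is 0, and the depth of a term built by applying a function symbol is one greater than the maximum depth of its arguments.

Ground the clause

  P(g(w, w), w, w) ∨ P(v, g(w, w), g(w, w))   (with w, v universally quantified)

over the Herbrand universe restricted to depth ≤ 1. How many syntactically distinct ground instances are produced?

4

Ground terms of depth ≤ 1:
  If N_k denotes the number of depth-≤k ground terms, the 1 constant gives N_0 = 1, and each function symbol of arity r contributes N_{k-1}^r new terms at level k: N_k = 1 + N_{k-1}^2.
  N_0 = 1
  N_1 = 1 + 1^2 = 2
So there are 2 ground terms available for substitution.
There are 2 variables to instantiate (w, v), each occurring in at least one literal, so different choices give different ground instances.
Number of ground instances = 2^2 = 4.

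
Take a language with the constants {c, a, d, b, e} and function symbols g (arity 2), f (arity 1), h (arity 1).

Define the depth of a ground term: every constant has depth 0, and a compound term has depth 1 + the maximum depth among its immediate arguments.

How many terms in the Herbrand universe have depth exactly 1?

If N_k denotes the number of depth-≤k ground terms, the 5 constants give N_0 = 5, and each function symbol of arity r contributes N_{k-1}^r new terms at level k: N_k = 5 + N_{k-1}^2 + N_{k-1} + N_{k-1}.
N_0 = 5
N_1 = 5 + 5^2 + 5 + 5 = 40
Terms of depth exactly 1: N_1 − N_0 = 40 − 5 = 35.

35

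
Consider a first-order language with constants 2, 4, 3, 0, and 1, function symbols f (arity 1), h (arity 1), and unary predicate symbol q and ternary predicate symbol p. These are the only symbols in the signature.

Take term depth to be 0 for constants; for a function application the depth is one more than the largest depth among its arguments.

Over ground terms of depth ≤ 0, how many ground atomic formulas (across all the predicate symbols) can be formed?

130

First count ground terms of depth ≤ 0.
Write N_k for the number of ground terms of depth ≤ k. A term of depth ≤ k is either a constant or a function symbol applied to arguments of depth ≤ k−1, so N_k = 5 + N_{k-1} + N_{k-1}.
N_0 = 5
So |H| = 5.
A ground atom is a predicate applied to a tuple of terms from H, so the count is the sum over predicates of |H|^arity:
  q: 5;  p: 5^3 = 125
Total ground atoms: 5 + 125 = 130.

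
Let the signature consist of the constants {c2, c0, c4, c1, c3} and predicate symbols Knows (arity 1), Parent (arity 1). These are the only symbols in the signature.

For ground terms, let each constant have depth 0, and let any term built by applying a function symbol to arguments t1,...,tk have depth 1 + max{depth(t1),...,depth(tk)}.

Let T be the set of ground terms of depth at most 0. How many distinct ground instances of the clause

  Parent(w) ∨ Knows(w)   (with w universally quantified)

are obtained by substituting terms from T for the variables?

5

Ground terms of depth ≤ 0:
  With no function symbols every ground term is a constant, so there are exactly 5 ground terms at every depth bound.
  N_0 = 5
  Explicitly: c2, c0, c4, c1, c3.
So there are 5 ground terms available for substitution.
There is 1 variable to instantiate (w),  occurring in at least one literal, so different choices give different ground instances.
Number of ground instances = 5.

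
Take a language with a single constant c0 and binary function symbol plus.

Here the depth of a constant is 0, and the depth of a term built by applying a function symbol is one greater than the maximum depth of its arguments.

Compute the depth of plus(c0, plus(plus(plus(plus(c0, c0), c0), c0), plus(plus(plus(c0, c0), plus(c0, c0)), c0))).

5

depth(plus(c0, c0)) = 1 + max(0, 0) = 1
depth(plus(plus(c0, c0), c0)) = 1 + max(1, 0) = 2
depth(plus(plus(plus(c0, c0), c0), c0)) = 1 + max(2, 0) = 3
depth(plus(plus(c0, c0), plus(c0, c0))) = 1 + max(1, 1) = 2
depth(plus(plus(plus(c0, c0), plus(c0, c0)), c0)) = 1 + max(2, 0) = 3
depth(plus(plus(plus(plus(c0, c0), c0), c0), plus(plus(plus(c0, c0), plus(c0, c0)), c0))) = 1 + max(3, 3) = 4
depth(plus(c0, plus(plus(plus(plus(c0, c0), c0), c0), plus(plus(plus(c0, c0), plus(c0, c0)), c0)))) = 1 + max(0, 4) = 5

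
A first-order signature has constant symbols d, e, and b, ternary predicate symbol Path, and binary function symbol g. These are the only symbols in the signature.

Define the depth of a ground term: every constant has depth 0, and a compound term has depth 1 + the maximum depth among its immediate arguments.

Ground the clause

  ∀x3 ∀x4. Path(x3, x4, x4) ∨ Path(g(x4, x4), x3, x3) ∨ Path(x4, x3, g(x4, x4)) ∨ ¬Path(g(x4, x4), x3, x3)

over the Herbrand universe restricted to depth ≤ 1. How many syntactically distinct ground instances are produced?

144

Ground terms of depth ≤ 1:
  If N_k denotes the number of depth-≤k ground terms, the 3 constants give N_0 = 3, and each function symbol of arity r contributes N_{k-1}^r new terms at level k: N_k = 3 + N_{k-1}^2.
  N_0 = 3
  N_1 = 3 + 3^2 = 12
So there are 12 ground terms available for substitution.
Each of x3, x4 ranges independently over the available ground terms, and distinct assignments produce distinct instances.
Number of ground instances = 12^2 = 144.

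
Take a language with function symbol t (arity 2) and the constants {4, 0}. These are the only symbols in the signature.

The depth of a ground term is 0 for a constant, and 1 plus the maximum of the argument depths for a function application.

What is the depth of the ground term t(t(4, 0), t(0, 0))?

depth(t(4, 0)) = 1 + max(0, 0) = 1
depth(t(0, 0)) = 1 + max(0, 0) = 1
depth(t(t(4, 0), t(0, 0))) = 1 + max(1, 1) = 2

2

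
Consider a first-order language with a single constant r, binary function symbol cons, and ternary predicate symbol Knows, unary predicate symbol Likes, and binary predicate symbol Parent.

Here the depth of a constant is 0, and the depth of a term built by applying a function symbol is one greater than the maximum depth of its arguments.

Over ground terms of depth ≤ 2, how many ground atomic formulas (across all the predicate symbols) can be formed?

155

First count ground terms of depth ≤ 2.
Count level by level. With function symbols cons/2, the terms of depth ≤ k are the 1 constant together with each function applied to depth-≤(k−1) tuples, so N_k = 1 + N_{k-1}^2.
N_0 = 1
N_1 = 1 + 1^2 = 2
N_2 = 1 + 2^2 = 5
So |H| = 5.
Ground atoms are formed by filling each argument slot of a predicate with a term from H, so an r-ary predicate gives |H|^r atoms:
  Knows: 5^3 = 125;  Likes: 5;  Parent: 5^2 = 25
Total ground atoms: 125 + 5 + 25 = 155.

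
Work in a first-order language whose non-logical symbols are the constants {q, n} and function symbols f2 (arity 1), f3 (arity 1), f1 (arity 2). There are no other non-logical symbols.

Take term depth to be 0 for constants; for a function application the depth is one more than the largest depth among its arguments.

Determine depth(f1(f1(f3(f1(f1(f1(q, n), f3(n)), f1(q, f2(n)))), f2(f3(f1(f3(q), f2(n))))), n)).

depth(f1(q, n)) = 1 + max(0, 0) = 1
depth(f3(n)) = 1 + depth(n) = 1 + 0 = 1
depth(f1(f1(q, n), f3(n))) = 1 + max(1, 1) = 2
depth(f2(n)) = 1 + depth(n) = 1 + 0 = 1
depth(f1(q, f2(n))) = 1 + max(0, 1) = 2
depth(f1(f1(f1(q, n), f3(n)), f1(q, f2(n)))) = 1 + max(2, 2) = 3
depth(f3(f1(f1(f1(q, n), f3(n)), f1(q, f2(n))))) = 1 + depth(f1(f1(f1(q, n), f3(n)), f1(q, f2(n)))) = 1 + 3 = 4
depth(f3(q)) = 1 + depth(q) = 1 + 0 = 1
depth(f1(f3(q), f2(n))) = 1 + max(1, 1) = 2
depth(f3(f1(f3(q), f2(n)))) = 1 + depth(f1(f3(q), f2(n))) = 1 + 2 = 3
depth(f2(f3(f1(f3(q), f2(n))))) = 1 + depth(f3(f1(f3(q), f2(n)))) = 1 + 3 = 4
depth(f1(f3(f1(f1(f1(q, n), f3(n)), f1(q, f2(n)))), f2(f3(f1(f3(q), f2(n)))))) = 1 + max(4, 4) = 5
depth(f1(f1(f3(f1(f1(f1(q, n), f3(n)), f1(q, f2(n)))), f2(f3(f1(f3(q), f2(n))))), n)) = 1 + max(5, 0) = 6

6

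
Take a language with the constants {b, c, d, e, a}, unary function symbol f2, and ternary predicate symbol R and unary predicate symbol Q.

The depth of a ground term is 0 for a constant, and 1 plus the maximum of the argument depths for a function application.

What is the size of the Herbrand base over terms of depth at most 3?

8020

First count ground terms of depth ≤ 3.
Let N_k = |{terms of depth ≤ k}|. Then N_0 = 5 and N_k = 5 + N_{k-1} for k ≥ 1 (one summand per function symbol, arity giving the exponent).
N_0 = 5
N_1 = 5 + 5 = 10
N_2 = 5 + 10 = 15
N_3 = 5 + 15 = 20
So |H| = 20.
Each predicate of arity r yields |H|^r ground atoms (one per choice of an r-tuple from H):
  R: 20^3 = 8000;  Q: 20
Total ground atoms: 8000 + 20 = 8020.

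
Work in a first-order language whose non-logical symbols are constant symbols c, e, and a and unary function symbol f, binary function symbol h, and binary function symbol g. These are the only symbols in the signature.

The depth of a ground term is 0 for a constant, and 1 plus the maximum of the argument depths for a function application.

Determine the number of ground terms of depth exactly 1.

Let N_k = |{terms of depth ≤ k}|. Then N_0 = 3 and N_k = 3 + N_{k-1} + N_{k-1}^2 + N_{k-1}^2 for k ≥ 1 (one summand per function symbol, arity giving the exponent).
N_0 = 3
N_1 = 3 + 3 + 3^2 + 3^2 = 24
Terms of depth exactly 1: N_1 − N_0 = 24 − 3 = 21.

21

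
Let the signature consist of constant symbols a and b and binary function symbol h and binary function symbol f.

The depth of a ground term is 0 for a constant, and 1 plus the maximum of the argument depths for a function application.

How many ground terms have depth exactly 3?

Count level by level. With function symbols h/2, f/2, the terms of depth ≤ k are the 2 constants together with each function applied to depth-≤(k−1) tuples, so N_k = 2 + N_{k-1}^2 + N_{k-1}^2.
N_0 = 2
N_1 = 2 + 2^2 + 2^2 = 10
N_2 = 2 + 10^2 + 10^2 = 202
N_3 = 2 + 202^2 + 202^2 = 81610
Terms of depth exactly 3: N_3 − N_2 = 81610 − 202 = 81408.

81408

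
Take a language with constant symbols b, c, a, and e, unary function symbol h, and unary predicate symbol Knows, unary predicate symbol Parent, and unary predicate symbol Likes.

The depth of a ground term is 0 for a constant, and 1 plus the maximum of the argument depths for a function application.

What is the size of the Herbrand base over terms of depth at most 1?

24

First count ground terms of depth ≤ 1.
Write N_k for the number of ground terms of depth ≤ k. A term of depth ≤ k is either a constant or a function symbol applied to arguments of depth ≤ k−1, so N_k = 4 + N_{k-1}.
N_0 = 4
N_1 = 4 + 4 = 8
Explicitly: b, c, a, e, h(b), h(c), h(a), h(e).
So |H| = 8.
Each predicate of arity r yields |H|^r ground atoms (one per choice of an r-tuple from H):
  Knows: 8;  Parent: 8;  Likes: 8
Total ground atoms: 8 + 8 + 8 = 24.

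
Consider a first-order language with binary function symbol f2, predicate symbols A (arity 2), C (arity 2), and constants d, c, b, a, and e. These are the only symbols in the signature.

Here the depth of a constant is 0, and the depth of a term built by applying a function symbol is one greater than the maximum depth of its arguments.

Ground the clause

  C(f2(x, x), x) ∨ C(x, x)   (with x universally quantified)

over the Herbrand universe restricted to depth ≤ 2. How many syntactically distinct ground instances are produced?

905

Ground terms of depth ≤ 2:
  Let N_k count ground terms of depth at most k. Each non-constant term of depth ≤ k is some function symbol applied to depth-≤(k−1) arguments, giving N_k = 5 + N_{k-1}^2.
  N_0 = 5
  N_1 = 5 + 5^2 = 30
  N_2 = 5 + 30^2 = 905
So there are 905 ground terms available for substitution.
The variable x ranges independently over the available ground terms, and distinct assignments produce distinct instances.
Number of ground instances = 905.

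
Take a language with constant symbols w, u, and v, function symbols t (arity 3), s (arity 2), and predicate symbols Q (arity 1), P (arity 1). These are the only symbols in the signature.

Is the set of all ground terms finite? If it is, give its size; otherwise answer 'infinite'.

infinite

The signature has at least one function symbol (t, arity 3) and at least one constant (w).
Iterating t gives infinitely many distinct ground terms: w, t(w, w, w), t(t(w, w, w), t(w, w, w), t(w, w, w)), ...
So the Herbrand universe is infinite.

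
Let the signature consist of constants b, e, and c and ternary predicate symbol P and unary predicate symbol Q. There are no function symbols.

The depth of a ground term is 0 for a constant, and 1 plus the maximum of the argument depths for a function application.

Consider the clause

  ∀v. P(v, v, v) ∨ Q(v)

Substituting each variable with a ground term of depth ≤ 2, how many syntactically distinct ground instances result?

Ground terms of depth ≤ 2:
  With no function symbols every ground term is a constant, so there are exactly 3 ground terms at every depth bound.
  N_0 = 3
  N_1 = 3
  N_2 = 3
So there are 3 ground terms available for substitution.
The clause has 1 distinct variable (v), which appears in the body. In the free term algebra distinct substitutions yield syntactically distinct ground instances.
Number of ground instances = 3.

3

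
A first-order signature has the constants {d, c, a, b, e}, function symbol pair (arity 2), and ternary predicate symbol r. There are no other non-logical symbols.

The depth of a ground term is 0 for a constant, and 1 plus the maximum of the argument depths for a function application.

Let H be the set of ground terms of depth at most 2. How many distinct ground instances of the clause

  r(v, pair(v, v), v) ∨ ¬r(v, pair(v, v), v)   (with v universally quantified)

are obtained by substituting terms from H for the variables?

Ground terms of depth ≤ 2:
  Count level by level. With function symbols pair/2, the terms of depth ≤ k are the 5 constants together with each function applied to depth-≤(k−1) tuples, so N_k = 5 + N_{k-1}^2.
  N_0 = 5
  N_1 = 5 + 5^2 = 30
  N_2 = 5 + 30^2 = 905
So there are 905 ground terms available for substitution.
The body mentions the single quantified variable v; since ground terms form a free algebra, no two substitutions collapse to the same formula.
Number of ground instances = 905.

905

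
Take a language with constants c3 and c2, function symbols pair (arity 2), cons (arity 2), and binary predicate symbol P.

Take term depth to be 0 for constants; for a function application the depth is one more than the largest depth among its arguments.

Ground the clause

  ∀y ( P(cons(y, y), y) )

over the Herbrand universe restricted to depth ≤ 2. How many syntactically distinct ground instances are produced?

202

Ground terms of depth ≤ 2:
  Write N_k for the number of ground terms of depth ≤ k. A term of depth ≤ k is either a constant or a function symbol applied to arguments of depth ≤ k−1, so N_k = 2 + N_{k-1}^2 + N_{k-1}^2.
  N_0 = 2
  N_1 = 2 + 2^2 + 2^2 = 10
  N_2 = 2 + 10^2 + 10^2 = 202
So there are 202 ground terms available for substitution.
The variable y ranges independently over the available ground terms, and distinct assignments produce distinct instances.
Number of ground instances = 202.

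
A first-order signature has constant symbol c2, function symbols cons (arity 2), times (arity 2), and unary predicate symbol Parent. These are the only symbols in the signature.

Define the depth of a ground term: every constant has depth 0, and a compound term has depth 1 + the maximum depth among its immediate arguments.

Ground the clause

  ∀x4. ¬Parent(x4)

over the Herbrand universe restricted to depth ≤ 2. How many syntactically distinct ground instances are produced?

Ground terms of depth ≤ 2:
  Count level by level. With function symbols cons/2, times/2, the terms of depth ≤ k are the 1 constant together with each function applied to depth-≤(k−1) tuples, so N_k = 1 + N_{k-1}^2 + N_{k-1}^2.
  N_0 = 1
  N_1 = 1 + 1^2 + 1^2 = 3
  N_2 = 1 + 3^2 + 3^2 = 19
So there are 19 ground terms available for substitution.
The variable x4 ranges independently over the available ground terms, and distinct assignments produce distinct instances.
Number of ground instances = 19.

19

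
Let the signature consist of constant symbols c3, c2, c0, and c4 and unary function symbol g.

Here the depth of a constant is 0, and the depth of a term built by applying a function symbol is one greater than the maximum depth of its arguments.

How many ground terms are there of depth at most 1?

Let N_k = |{terms of depth ≤ k}|. Then N_0 = 4 and N_k = 4 + N_{k-1} for k ≥ 1 (one summand per function symbol, arity giving the exponent).
N_0 = 4
N_1 = 4 + 4 = 8

8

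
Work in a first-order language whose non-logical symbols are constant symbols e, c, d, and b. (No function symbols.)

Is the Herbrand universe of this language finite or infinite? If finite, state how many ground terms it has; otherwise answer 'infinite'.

There are no function symbols, so every ground term is one of the 4 constants.
The Herbrand universe is {e, c, d, b}, which is finite with 4 elements.

4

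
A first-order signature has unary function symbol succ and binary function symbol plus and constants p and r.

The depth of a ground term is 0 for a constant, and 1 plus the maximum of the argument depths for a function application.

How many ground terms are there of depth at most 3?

5552

Let N_k = |{terms of depth ≤ k}|. Then N_0 = 2 and N_k = 2 + N_{k-1} + N_{k-1}^2 for k ≥ 1 (one summand per function symbol, arity giving the exponent).
N_0 = 2
N_1 = 2 + 2 + 2^2 = 8
N_2 = 2 + 8 + 8^2 = 74
N_3 = 2 + 74 + 74^2 = 5552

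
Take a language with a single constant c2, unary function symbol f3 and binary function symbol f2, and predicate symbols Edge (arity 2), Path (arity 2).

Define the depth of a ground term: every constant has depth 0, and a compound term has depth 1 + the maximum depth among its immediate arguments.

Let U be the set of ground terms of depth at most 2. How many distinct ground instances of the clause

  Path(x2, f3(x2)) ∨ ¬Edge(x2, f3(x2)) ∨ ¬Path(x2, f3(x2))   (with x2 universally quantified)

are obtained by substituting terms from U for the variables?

Ground terms of depth ≤ 2:
  If N_k denotes the number of depth-≤k ground terms, the 1 constant gives N_0 = 1, and each function symbol of arity r contributes N_{k-1}^r new terms at level k: N_k = 1 + N_{k-1} + N_{k-1}^2.
  N_0 = 1
  N_1 = 1 + 1 + 1^2 = 3
  N_2 = 1 + 3 + 3^2 = 13
So there are 13 ground terms available for substitution.
The body mentions the single quantified variable x2; since ground terms form a free algebra, no two substitutions collapse to the same formula.
Number of ground instances = 13.

13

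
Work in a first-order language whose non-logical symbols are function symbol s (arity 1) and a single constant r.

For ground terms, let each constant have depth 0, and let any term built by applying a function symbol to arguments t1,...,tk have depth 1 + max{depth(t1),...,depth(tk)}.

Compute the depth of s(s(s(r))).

depth(s(r)) = 1 + depth(r) = 1 + 0 = 1
depth(s(s(r))) = 1 + depth(s(r)) = 1 + 1 = 2
depth(s(s(s(r)))) = 1 + depth(s(s(r))) = 1 + 2 = 3

3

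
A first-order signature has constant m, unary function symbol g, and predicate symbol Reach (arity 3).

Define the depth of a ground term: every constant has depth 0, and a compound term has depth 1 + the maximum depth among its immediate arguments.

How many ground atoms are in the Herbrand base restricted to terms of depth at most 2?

First count ground terms of depth ≤ 2.
Write N_k for the number of ground terms of depth ≤ k. A term of depth ≤ k is either a constant or a function symbol applied to arguments of depth ≤ k−1, so N_k = 1 + N_{k-1}.
N_0 = 1
N_1 = 1 + 1 = 2
N_2 = 1 + 2 = 3
Explicitly: m, g(m), g(g(m)).
So |H| = 3.
A ground atom is a predicate applied to a tuple of terms from H, so the count is the sum over predicates of |H|^arity:
  Reach: 3^3 = 27
Total ground atoms: 27.

27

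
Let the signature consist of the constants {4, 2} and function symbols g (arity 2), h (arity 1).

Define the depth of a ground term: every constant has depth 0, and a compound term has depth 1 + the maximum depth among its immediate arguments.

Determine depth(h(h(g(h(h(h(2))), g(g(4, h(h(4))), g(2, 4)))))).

depth(h(2)) = 1 + depth(2) = 1 + 0 = 1
depth(h(h(2))) = 1 + depth(h(2)) = 1 + 1 = 2
depth(h(h(h(2)))) = 1 + depth(h(h(2))) = 1 + 2 = 3
depth(h(4)) = 1 + depth(4) = 1 + 0 = 1
depth(h(h(4))) = 1 + depth(h(4)) = 1 + 1 = 2
depth(g(4, h(h(4)))) = 1 + max(0, 2) = 3
depth(g(2, 4)) = 1 + max(0, 0) = 1
depth(g(g(4, h(h(4))), g(2, 4))) = 1 + max(3, 1) = 4
depth(g(h(h(h(2))), g(g(4, h(h(4))), g(2, 4)))) = 1 + max(3, 4) = 5
depth(h(g(h(h(h(2))), g(g(4, h(h(4))), g(2, 4))))) = 1 + depth(g(h(h(h(2))), g(g(4, h(h(4))), g(2, 4)))) = 1 + 5 = 6
depth(h(h(g(h(h(h(2))), g(g(4, h(h(4))), g(2, 4)))))) = 1 + depth(h(g(h(h(h(2))), g(g(4, h(h(4))), g(2, 4))))) = 1 + 6 = 7

7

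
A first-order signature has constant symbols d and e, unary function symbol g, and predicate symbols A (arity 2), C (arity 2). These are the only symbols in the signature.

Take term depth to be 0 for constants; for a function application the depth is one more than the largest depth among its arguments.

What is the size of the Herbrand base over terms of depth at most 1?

First count ground terms of depth ≤ 1.
Let N_k count ground terms of depth at most k. Each non-constant term of depth ≤ k is some function symbol applied to depth-≤(k−1) arguments, giving N_k = 2 + N_{k-1}.
N_0 = 2
N_1 = 2 + 2 = 4
Explicitly: d, e, g(d), g(e).
So |H| = 4.
A ground atom is a predicate applied to a tuple of terms from H, so the count is the sum over predicates of |H|^arity:
  A: 4^2 = 16;  C: 4^2 = 16
Total ground atoms: 16 + 16 = 32.

32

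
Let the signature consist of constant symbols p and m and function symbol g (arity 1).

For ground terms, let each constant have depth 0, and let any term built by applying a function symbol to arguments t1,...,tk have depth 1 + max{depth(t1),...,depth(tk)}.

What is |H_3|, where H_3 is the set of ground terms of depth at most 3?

Let N_k count ground terms of depth at most k. Each non-constant term of depth ≤ k is some function symbol applied to depth-≤(k−1) arguments, giving N_k = 2 + N_{k-1}.
N_0 = 2
N_1 = 2 + 2 = 4
N_2 = 2 + 4 = 6
N_3 = 2 + 6 = 8
Explicitly: p, m, g(p), g(m), g(g(p)), g(g(m)), g(g(g(p))), g(g(g(m))).

8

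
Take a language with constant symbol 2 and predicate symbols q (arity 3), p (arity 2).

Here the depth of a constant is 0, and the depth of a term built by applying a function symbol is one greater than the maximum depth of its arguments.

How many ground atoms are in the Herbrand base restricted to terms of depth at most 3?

First count ground terms of depth ≤ 3.
With no function symbols every ground term is a constant, so there is exactly 1 ground term at every depth bound.
N_0 = 1
N_1 = 1
N_2 = 1
N_3 = 1
So |H| = 1.
Each predicate of arity r yields |H|^r ground atoms (one per choice of an r-tuple from H):
  q: 1^3 = 1;  p: 1^2 = 1
Total ground atoms: 1 + 1 = 2.

2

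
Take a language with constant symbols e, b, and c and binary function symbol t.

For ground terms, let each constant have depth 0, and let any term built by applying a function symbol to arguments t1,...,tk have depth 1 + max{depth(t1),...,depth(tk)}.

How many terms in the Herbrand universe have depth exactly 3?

21465

Let N_k = |{terms of depth ≤ k}|. Then N_0 = 3 and N_k = 3 + N_{k-1}^2 for k ≥ 1 (one summand per function symbol, arity giving the exponent).
N_0 = 3
N_1 = 3 + 3^2 = 12
N_2 = 3 + 12^2 = 147
N_3 = 3 + 147^2 = 21612
Terms of depth exactly 3: N_3 − N_2 = 21612 − 147 = 21465.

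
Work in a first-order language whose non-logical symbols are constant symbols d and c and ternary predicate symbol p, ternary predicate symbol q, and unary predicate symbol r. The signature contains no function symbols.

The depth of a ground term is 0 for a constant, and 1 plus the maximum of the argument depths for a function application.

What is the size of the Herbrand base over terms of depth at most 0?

First count ground terms of depth ≤ 0.
With no function symbols every ground term is a constant, so there are exactly 2 ground terms at every depth bound.
N_0 = 2
So |H| = 2.
Ground atoms are formed by filling each argument slot of a predicate with a term from H, so an r-ary predicate gives |H|^r atoms:
  p: 2^3 = 8;  q: 2^3 = 8;  r: 2
Total ground atoms: 8 + 8 + 2 = 18.

18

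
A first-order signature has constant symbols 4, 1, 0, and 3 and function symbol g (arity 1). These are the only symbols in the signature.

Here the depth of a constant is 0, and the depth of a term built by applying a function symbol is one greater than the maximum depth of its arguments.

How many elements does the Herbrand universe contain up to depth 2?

Let N_k = |{terms of depth ≤ k}|. Then N_0 = 4 and N_k = 4 + N_{k-1} for k ≥ 1 (one summand per function symbol, arity giving the exponent).
N_0 = 4
N_1 = 4 + 4 = 8
N_2 = 4 + 8 = 12
Explicitly: 4, 1, 0, 3, g(4), g(1), g(0), g(3), g(g(4)), g(g(1)), g(g(0)), g(g(3)).

12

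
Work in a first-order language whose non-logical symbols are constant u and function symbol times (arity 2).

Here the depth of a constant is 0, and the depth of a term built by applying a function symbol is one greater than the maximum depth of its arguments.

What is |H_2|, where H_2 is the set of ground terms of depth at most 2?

5

Write N_k for the number of ground terms of depth ≤ k. A term of depth ≤ k is either a constant or a function symbol applied to arguments of depth ≤ k−1, so N_k = 1 + N_{k-1}^2.
N_0 = 1
N_1 = 1 + 1^2 = 2
N_2 = 1 + 2^2 = 5
Explicitly: u, times(u, u), times(u, times(u, u)), times(times(u, u), u), times(times(u, u), times(u, u)).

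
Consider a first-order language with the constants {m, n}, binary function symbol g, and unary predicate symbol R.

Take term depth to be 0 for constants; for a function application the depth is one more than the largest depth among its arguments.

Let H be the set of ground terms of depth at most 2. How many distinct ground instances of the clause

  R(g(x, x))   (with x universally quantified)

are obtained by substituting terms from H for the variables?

Ground terms of depth ≤ 2:
  Let N_k count ground terms of depth at most k. Each non-constant term of depth ≤ k is some function symbol applied to depth-≤(k−1) arguments, giving N_k = 2 + N_{k-1}^2.
  N_0 = 2
  N_1 = 2 + 2^2 = 6
  N_2 = 2 + 6^2 = 38
So there are 38 ground terms available for substitution.
There is 1 variable to instantiate (x),  occurring in at least one literal, so different choices give different ground instances.
Number of ground instances = 38.

38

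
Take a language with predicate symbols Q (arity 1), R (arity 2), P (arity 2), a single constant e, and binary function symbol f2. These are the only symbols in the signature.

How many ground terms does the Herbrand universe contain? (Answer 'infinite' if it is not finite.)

infinite

The signature has at least one function symbol (f2, arity 2) and at least one constant (e).
Iterating f2 gives infinitely many distinct ground terms: e, f2(e, e), f2(f2(e, e), f2(e, e)), ...
So the Herbrand universe is infinite.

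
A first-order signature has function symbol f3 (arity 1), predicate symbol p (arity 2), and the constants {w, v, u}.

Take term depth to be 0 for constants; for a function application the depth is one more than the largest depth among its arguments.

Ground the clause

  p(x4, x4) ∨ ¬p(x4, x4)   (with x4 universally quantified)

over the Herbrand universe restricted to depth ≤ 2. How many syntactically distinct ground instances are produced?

9

Ground terms of depth ≤ 2:
  Let N_k = |{terms of depth ≤ k}|. Then N_0 = 3 and N_k = 3 + N_{k-1} for k ≥ 1 (one summand per function symbol, arity giving the exponent).
  N_0 = 3
  N_1 = 3 + 3 = 6
  N_2 = 3 + 6 = 9
So there are 9 ground terms available for substitution.
The clause has 1 distinct variable (x4), which appears in the body. In the free term algebra distinct substitutions yield syntactically distinct ground instances.
Number of ground instances = 9.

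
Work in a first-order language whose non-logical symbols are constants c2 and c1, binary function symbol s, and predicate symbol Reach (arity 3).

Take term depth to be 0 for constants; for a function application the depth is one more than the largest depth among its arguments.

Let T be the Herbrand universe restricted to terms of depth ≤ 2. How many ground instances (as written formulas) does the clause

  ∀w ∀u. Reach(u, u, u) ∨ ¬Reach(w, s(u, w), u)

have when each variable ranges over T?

1444

Ground terms of depth ≤ 2:
  Count level by level. With function symbols s/2, the terms of depth ≤ k are the 2 constants together with each function applied to depth-≤(k−1) tuples, so N_k = 2 + N_{k-1}^2.
  N_0 = 2
  N_1 = 2 + 2^2 = 6
  N_2 = 2 + 6^2 = 38
So there are 38 ground terms available for substitution.
The body mentions every one of the 2 quantified variables; since ground terms form a free algebra, no two substitutions collapse to the same formula.
Number of ground instances = 38^2 = 1444.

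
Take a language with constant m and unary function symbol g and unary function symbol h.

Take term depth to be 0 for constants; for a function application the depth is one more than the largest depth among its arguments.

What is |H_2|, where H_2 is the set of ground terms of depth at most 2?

Let N_k = |{terms of depth ≤ k}|. Then N_0 = 1 and N_k = 1 + N_{k-1} + N_{k-1} for k ≥ 1 (one summand per function symbol, arity giving the exponent).
N_0 = 1
N_1 = 1 + 1 + 1 = 3
N_2 = 1 + 3 + 3 = 7

7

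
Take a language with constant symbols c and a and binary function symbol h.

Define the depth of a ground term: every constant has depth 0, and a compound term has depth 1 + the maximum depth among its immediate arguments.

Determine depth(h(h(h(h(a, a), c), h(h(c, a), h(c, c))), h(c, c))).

4

depth(h(a, a)) = 1 + max(0, 0) = 1
depth(h(h(a, a), c)) = 1 + max(1, 0) = 2
depth(h(c, a)) = 1 + max(0, 0) = 1
depth(h(c, c)) = 1 + max(0, 0) = 1
depth(h(h(c, a), h(c, c))) = 1 + max(1, 1) = 2
depth(h(h(h(a, a), c), h(h(c, a), h(c, c)))) = 1 + max(2, 2) = 3
depth(h(h(h(h(a, a), c), h(h(c, a), h(c, c))), h(c, c))) = 1 + max(3, 1) = 4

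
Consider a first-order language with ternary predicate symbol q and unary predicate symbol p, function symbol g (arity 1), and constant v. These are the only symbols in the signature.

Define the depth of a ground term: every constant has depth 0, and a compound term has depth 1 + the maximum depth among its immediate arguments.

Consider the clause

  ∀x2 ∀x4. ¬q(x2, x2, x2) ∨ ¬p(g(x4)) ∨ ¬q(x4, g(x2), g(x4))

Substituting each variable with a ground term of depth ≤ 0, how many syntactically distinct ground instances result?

Ground terms of depth ≤ 0:
  Count level by level. With function symbols g/1, the terms of depth ≤ k are the 1 constant together with each function applied to depth-≤(k−1) tuples, so N_k = 1 + N_{k-1}.
  N_0 = 1
  Explicitly: v.
So there is exactly 1 ground term available for substitution.
The clause has 2 distinct variables (x2, x4), each appearing in the body. In the free term algebra distinct substitutions yield syntactically distinct ground instances.
Number of ground instances = 1^2 = 1.

1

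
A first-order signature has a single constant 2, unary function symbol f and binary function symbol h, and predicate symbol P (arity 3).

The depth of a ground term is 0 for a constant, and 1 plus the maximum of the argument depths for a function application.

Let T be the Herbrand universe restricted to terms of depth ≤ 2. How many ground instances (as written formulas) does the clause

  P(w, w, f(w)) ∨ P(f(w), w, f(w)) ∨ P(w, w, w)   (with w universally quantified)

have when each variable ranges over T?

Ground terms of depth ≤ 2:
  If N_k denotes the number of depth-≤k ground terms, the 1 constant gives N_0 = 1, and each function symbol of arity r contributes N_{k-1}^r new terms at level k: N_k = 1 + N_{k-1} + N_{k-1}^2.
  N_0 = 1
  N_1 = 1 + 1 + 1^2 = 3
  N_2 = 1 + 3 + 3^2 = 13
So there are 13 ground terms available for substitution.
The variable w ranges independently over the available ground terms, and distinct assignments produce distinct instances.
Number of ground instances = 13.

13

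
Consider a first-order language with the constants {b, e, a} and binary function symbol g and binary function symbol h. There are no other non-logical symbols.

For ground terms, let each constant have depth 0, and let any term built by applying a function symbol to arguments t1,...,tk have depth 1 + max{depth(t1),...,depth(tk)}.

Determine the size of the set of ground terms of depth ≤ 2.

885

Count level by level. With function symbols g/2, h/2, the terms of depth ≤ k are the 3 constants together with each function applied to depth-≤(k−1) tuples, so N_k = 3 + N_{k-1}^2 + N_{k-1}^2.
N_0 = 3
N_1 = 3 + 3^2 + 3^2 = 21
N_2 = 3 + 21^2 + 21^2 = 885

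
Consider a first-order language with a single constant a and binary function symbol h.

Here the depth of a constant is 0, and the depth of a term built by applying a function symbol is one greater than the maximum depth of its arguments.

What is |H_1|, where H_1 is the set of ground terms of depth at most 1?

2

Let N_k = |{terms of depth ≤ k}|. Then N_0 = 1 and N_k = 1 + N_{k-1}^2 for k ≥ 1 (one summand per function symbol, arity giving the exponent).
N_0 = 1
N_1 = 1 + 1^2 = 2
Explicitly: a, h(a, a).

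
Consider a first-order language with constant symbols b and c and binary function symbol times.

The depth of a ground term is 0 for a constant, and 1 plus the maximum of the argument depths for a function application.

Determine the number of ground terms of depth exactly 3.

Let N_k count ground terms of depth at most k. Each non-constant term of depth ≤ k is some function symbol applied to depth-≤(k−1) arguments, giving N_k = 2 + N_{k-1}^2.
N_0 = 2
N_1 = 2 + 2^2 = 6
N_2 = 2 + 6^2 = 38
N_3 = 2 + 38^2 = 1446
Terms of depth exactly 3: N_3 − N_2 = 1446 − 38 = 1408.

1408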